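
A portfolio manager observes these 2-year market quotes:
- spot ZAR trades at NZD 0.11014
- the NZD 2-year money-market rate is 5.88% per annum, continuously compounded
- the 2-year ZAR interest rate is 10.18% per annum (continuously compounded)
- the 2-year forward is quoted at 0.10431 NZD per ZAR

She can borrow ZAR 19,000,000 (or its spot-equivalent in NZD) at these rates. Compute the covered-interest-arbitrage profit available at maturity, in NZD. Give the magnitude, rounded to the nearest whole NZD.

T = 2 years.
Keep in ZAR, deliver into the forward: 19,000,000·1.225807732·0.10431 = NZD 2,429,416.09.
Swap to NZD now, deposit: 19,000,000·0.11014·1.124794104 = NZD 2,353,811.63.
The quoted forward overvalues ZAR, so borrow NZD, buy ZAR at spot, deposit the ZAR at 10.18%, and sell the proceeds forward at 0.10431.
Profit = 2,429,416.09 − 2,353,811.63 = NZD 75,604.

NZD 75,604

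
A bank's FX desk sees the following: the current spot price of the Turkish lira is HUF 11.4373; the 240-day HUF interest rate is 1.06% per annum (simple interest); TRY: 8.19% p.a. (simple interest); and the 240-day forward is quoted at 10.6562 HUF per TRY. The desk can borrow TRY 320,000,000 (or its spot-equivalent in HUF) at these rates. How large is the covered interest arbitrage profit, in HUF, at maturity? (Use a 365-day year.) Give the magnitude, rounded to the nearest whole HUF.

T = 240/365 years.
Route A — deposit TRY, sell forward: 320,000,000 × 1.053852054795 × 10.6562 = HUF 3,593,618,645.22.
Route B — convert at spot, deposit HUF: 320,000,000 × 11.4373 × 1.006969863014 = HUF 3,685,445,252.56.
The quoted forward undervalues TRY, so borrow TRY, convert to HUF at spot, deposit the HUF at 1.06%, and buy TRY forward at 10.6562 to cover the loan.
Profit = 3,685,445,252.56 − 3,593,618,645.22 = HUF 91,826,607.

HUF 91,826,607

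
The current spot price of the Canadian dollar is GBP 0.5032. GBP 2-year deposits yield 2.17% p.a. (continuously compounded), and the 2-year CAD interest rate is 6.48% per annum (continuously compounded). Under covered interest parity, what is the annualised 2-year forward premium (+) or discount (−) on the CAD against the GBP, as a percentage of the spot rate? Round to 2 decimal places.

-4.13%

T = 2 years.
CIP forward (GBP per CAD) = 0.5032 × 1.0443556/1.1383729 = 0.4616411.
Annualised premium = (F − S)/S × (1/T) = (0.4616411 − 0.5032)/0.5032 ÷ 2 = -4.13%.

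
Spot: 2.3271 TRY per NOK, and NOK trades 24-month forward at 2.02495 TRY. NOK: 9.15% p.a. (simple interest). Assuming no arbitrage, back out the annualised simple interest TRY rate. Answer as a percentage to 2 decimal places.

T = 2 years.
F/S = 2.02495/2.3271 = 0.8701603 = (growth of TRY) / (growth of NOK).
The NOK side grows by 1 + 0.0915×2 = 1.183000.
Hence g_TRY = 1.0293996.
r = (1.0293996 − 1)/2 = 0.014700 → 1.47%.

1.47%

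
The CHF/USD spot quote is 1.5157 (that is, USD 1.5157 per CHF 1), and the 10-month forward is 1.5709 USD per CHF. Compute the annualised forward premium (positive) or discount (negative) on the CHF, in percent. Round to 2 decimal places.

+4.37%

T = 10/12 years.
(F − S)/S = (1.5709 − 1.5157)/1.5157 = 0.0364188.
Annualise by dividing by T: 0.0364188 / (10/12) = 0.043703 → 4.37%.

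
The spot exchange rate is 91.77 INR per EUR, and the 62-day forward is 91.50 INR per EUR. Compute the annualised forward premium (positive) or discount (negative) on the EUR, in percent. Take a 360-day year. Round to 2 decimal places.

T = 62/360 years.
Period premium: (91.50 − 91.77)/91.77 = -0.0029421.
Per annum: -0.0029421 / (62/360) = -0.017083 = -1.71%.

-1.71%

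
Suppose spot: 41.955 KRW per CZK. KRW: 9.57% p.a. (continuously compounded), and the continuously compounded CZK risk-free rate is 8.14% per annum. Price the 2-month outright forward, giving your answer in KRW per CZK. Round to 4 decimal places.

T = 2/12 years.
Growth of 1 KRW over T: e^(0.0957×2/12) = 1.01607788.
CZK accumulates by e^(0.0814×2/12) = 1.01365911.
CIP: F = S · (grow KRW)/(grow CZK) = 41.955 × 1.01607788/1.01365911 = 42.055112 KRW per CZK.

42.0551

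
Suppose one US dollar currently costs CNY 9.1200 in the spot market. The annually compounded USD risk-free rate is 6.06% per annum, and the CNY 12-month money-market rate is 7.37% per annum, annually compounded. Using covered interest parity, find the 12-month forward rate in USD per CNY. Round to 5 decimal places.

T = 1 year.
CNY growth factor: (1 + 0.0737)^1 = 1.073700.
USD growth factor: (1 + 0.0606)^1 = 1.060600.
CIP: F = S · (grow CNY)/(grow USD) = 9.12 × 1.073700/1.060600 = 9.232646 CNY per USD.
Quoted the other way: 1/9.232646 = 0.10831 USD per CNY.

0.10831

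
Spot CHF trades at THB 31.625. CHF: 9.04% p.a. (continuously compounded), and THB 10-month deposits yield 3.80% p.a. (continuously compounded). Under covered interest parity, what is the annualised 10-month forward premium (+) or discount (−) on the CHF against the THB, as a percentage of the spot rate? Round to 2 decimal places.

T = 10/12 years.
F = S · g_THB/g_CHF = 31.625 × 1.0321734/1.0782435 = 30.273759.
Annualised premium = (F − S)/S × (1/T) = (30.273759 − 31.625)/31.625 ÷ (10/12) = -5.13%.

-5.13%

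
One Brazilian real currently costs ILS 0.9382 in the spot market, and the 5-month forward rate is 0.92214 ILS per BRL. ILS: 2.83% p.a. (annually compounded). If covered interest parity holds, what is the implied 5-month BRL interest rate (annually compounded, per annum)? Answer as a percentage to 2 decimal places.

T = 5/12 years.
By CIP, F/S equals the ILS-to-BRL growth ratio: 0.92214/0.9382 = 0.9828821.
The ILS side grows by (1 + 0.0283)^(5/12) = 1.0116958.
So the BRL growth factor = 1.0293155.
r = 1.0293155^(12/5) − 1 = 0.071807 → 7.18%.

7.18%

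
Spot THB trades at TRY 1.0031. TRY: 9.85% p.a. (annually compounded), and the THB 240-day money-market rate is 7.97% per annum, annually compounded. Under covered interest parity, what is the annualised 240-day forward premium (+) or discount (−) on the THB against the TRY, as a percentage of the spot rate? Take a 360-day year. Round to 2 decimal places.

+1.74%

T = 240/360 years.
No-arbitrage forward: 1.0031 × 1.0646333 / 1.0524514 = 1.0147107 TRY/THB.
(F − S)/S ÷ T = (1.0147107 − 1.0031)/1.0031/(240/360) = 0.017362 → 1.74%.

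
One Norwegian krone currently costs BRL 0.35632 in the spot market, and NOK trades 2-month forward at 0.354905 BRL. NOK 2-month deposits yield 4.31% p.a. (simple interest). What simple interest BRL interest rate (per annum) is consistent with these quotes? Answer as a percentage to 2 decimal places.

T = 2/12 years.
CIP gives F = S · g_BRL/g_NOK, so g_BRL/g_NOK = 0.354905/0.35632 = 0.9960289.
The NOK side grows by 1 + 0.0431×2/12 = 1.0071833.
That pins the BRL growth at 1.0031837.
r = (1.0031837 − 1)/(2/12) = 0.019102 → 1.91%.

1.91%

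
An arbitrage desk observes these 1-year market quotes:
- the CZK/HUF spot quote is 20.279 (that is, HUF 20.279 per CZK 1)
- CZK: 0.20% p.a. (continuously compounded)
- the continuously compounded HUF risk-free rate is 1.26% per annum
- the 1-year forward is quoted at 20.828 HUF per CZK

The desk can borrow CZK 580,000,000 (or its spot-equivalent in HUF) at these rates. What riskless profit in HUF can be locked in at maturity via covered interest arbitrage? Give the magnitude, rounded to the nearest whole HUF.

T = 1 year.
Route A — deposit CZK, sell forward: 580,000,000 × 1.002002001334 × 20.828 = HUF 12,104,424,656.60.
Route B — convert at spot, deposit HUF: 580,000,000 × 20.279 × 1.012679714449 = HUF 11,910,956,519.00.
The quoted forward overvalues CZK, so borrow HUF, buy CZK at spot, deposit the CZK at 0.20%, and sell the proceeds forward at 20.828.
The gap between the two covered legs is HUF 193,468,138.

HUF 193,468,138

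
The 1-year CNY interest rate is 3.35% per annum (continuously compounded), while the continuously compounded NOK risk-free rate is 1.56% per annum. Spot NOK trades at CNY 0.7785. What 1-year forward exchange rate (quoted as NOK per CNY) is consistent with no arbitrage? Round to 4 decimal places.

1.2617

T = 1 year.
CNY growth factor: e^(0.0335×1) = 1.0340674.
NOK accumulates by e^(0.0156×1) = 1.0157223.
Forward (CNY per NOK) = 0.7785 × 1.0340674 / 1.0157223 = 0.7925606.
Quoted the other way: 1/0.7925606 = 1.2617 NOK per CNY.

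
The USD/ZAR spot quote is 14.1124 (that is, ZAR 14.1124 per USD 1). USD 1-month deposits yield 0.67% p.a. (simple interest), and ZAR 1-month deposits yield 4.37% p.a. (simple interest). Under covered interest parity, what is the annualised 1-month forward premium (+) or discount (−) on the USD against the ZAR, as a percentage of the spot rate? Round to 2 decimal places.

T = 1/12 years.
No-arbitrage forward: 14.1124 × 1.0036417 / 1.0005583 = 14.1558899 ZAR/USD.
(F − S)/S ÷ T = (14.1558899 − 14.1124)/14.1124/(1/12) = 0.036980 → 3.70%.

+3.70%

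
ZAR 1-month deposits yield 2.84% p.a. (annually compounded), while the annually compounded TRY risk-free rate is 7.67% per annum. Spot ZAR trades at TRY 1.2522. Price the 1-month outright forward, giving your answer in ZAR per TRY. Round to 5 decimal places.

T = 1/12 years.
Growth of 1 TRY over T: (1 + 0.0767)^(1/12) = 1.0061774.
ZAR accumulates by (1 + 0.0284)^(1/12) = 1.0023364.
So F = 1.2522 × 1.0061774 / 1.0023364 = 1.256998 (TRY/ZAR).
Quoted the other way: 1/1.256998 = 0.79555 ZAR per TRY.

0.79555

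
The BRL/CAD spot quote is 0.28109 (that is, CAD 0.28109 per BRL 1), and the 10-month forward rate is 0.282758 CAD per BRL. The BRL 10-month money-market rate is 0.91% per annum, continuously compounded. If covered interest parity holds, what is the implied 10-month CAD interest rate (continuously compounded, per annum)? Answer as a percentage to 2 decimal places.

T = 10/12 years.
CIP gives F = S · g_CAD/g_BRL, so g_CAD/g_BRL = 0.282758/0.28109 = 1.0059340.
The BRL side grows by e^(0.0091×10/12) = 1.0076122.
That pins the CAD growth at 1.0135914.
r = ln(1.0135914)/(10/12) = 0.016200 → 1.62%.

1.62%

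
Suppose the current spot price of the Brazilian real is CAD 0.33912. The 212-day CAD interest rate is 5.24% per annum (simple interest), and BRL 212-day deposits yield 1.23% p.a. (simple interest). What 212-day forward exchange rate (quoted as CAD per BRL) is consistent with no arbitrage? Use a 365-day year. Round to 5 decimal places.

T = 212/365 years.
Growth of 1 CAD over T: 1 + 0.0524×212/365 = 1.0304351.
Growth of 1 BRL over T: 1 + 0.0123×212/365 = 1.0071441.
CIP: F = S · (grow CAD)/(grow BRL) = 0.33912 × 1.0304351/1.0071441 = 0.3469624 CAD per BRL.

0.34696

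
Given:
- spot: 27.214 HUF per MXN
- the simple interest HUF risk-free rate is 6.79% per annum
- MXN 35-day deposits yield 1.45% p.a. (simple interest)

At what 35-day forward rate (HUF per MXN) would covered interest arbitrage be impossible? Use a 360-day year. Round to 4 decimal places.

T = 35/360 years.
HUF growth factor: 1 + 0.0679×35/360 = 1.00660139.
Growth of 1 MXN over T: 1 + 0.0145×35/360 = 1.00140972.
CIP: F = S · (grow HUF)/(grow MXN) = 27.214 × 1.00660139/1.00140972 = 27.355087 HUF per MXN.

27.3551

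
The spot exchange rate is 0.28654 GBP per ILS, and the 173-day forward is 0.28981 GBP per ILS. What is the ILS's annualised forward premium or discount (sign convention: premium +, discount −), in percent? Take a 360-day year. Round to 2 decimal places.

T = 173/360 years.
ILS trades forward at +1.14120% vs spot over the period.
Annualise by dividing by T: 0.0114120 / (173/360) = 0.023748 → 2.37%.

+2.37%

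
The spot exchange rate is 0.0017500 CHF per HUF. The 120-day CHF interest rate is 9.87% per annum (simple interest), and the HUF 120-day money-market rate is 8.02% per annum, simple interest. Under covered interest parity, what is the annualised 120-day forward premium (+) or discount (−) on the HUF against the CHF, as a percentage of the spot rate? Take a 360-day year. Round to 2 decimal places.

+1.80%

T = 120/360 years.
No-arbitrage forward: 0.00175 × 1.032900 / 1.0267333 = 0.0017605107 CHF/HUF.
Annualised premium = (F − S)/S × (1/T) = (0.0017605107 − 0.00175)/0.00175 ÷ (120/360) = 1.80%.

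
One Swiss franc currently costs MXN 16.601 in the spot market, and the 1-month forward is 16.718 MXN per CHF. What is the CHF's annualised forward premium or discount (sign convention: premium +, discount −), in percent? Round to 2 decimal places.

T = 1/12 years.
Period premium: (16.718 − 16.601)/16.601 = 0.0070478.
Per annum: 0.0070478 / (1/12) = 0.084574 = 8.46%.

+8.46%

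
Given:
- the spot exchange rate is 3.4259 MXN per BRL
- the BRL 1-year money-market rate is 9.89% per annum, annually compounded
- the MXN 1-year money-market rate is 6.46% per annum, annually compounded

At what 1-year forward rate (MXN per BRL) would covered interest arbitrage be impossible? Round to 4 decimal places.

3.3190

T = 1 year.
MXN accumulates by (1 + 0.0646)^1 = 1.064600.
BRL growth factor: (1 + 0.0989)^1 = 1.098900.
So F = 3.4259 × 1.064600 / 1.098900 = 3.318967 (MXN/BRL).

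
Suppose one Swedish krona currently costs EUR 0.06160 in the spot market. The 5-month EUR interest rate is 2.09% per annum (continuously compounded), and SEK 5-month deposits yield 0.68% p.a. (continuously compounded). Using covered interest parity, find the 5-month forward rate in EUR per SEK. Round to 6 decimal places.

0.061963

T = 5/12 years.
EUR accumulates by e^(0.0209×5/12) = 1.0087464.
SEK accumulates by e^(0.0068×5/12) = 1.0028374.
CIP: F = S · (grow EUR)/(grow SEK) = 0.0616 × 1.0087464/1.0028374 = 0.06196296 EUR per SEK.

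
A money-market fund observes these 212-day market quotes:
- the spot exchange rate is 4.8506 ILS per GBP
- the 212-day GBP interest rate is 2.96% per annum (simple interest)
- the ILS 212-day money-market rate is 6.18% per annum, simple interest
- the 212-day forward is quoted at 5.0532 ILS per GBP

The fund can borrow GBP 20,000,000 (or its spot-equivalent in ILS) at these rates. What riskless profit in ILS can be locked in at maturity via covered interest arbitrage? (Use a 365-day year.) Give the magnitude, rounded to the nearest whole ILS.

T = 212/365 years.
Keep in GBP, deliver into the forward: 20,000,000·1.01719232877·5.0532 = ILS 102,801,525.51.
Swap to ILS now, deposit: 20,000,000·4.8506·1.03589479452 = ILS 100,494,225.81.
The quoted forward overvalues GBP, so borrow ILS, buy GBP at spot, deposit the GBP at 2.96%, and sell the proceeds forward at 5.0532.
Arbitrage profit = |102,801,525.51 − 100,494,225.81| = ILS 2,307,300.

ILS 2,307,300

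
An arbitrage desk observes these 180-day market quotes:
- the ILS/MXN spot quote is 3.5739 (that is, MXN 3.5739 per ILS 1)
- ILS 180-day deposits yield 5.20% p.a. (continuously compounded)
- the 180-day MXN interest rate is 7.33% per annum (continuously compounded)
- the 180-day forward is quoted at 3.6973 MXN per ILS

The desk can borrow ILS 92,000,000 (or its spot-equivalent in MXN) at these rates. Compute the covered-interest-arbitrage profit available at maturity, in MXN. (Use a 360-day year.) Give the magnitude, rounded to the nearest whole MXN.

MXN 8,038,692

T = 180/360 years.
Invest the ILS and cover forward: 92,000,000 × 1.02634094847 × 3.6973 = MXN 349,111,515.77.
Convert at spot and invest in MXN: 92,000,000 × 3.5739 × 1.03732989183 = MXN 341,072,823.64.
The quoted forward overvalues ILS, so borrow MXN, buy ILS at spot, deposit the ILS at 5.20%, and sell the proceeds forward at 3.6973.
Arbitrage profit = |349,111,515.77 − 341,072,823.64| = MXN 8,038,692.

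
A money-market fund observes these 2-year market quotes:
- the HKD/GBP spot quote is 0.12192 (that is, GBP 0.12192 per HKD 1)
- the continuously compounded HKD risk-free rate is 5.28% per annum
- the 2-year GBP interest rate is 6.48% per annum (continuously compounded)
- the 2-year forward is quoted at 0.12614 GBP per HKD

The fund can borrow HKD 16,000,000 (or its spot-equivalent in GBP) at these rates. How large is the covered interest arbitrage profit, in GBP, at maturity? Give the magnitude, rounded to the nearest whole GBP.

T = 2 years.
Invest the HKD and cover forward: 16,000,000 × 1.111377237 × 0.12614 = GBP 2,243,025.99.
Convert at spot and invest in GBP: 16,000,000 × 0.12192 × 1.138372943 = GBP 2,220,646.87.
The quoted forward overvalues HKD, so borrow GBP, buy HKD at spot, deposit the HKD at 5.28%, and sell the proceeds forward at 0.12614.
The gap between the two covered legs is GBP 22,379.

GBP 22,379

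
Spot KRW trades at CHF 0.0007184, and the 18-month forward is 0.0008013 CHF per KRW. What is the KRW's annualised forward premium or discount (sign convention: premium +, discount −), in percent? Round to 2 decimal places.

T = 18/12 years.
Period premium: (0.0008013 − 0.0007184)/0.0007184 = 0.1153953.
×(1/T) gives 7.69% p.a.

+7.69%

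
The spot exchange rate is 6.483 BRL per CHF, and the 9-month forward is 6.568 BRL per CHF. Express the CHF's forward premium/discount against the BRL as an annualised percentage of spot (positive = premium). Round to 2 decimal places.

+1.75%

T = 9/12 years.
CHF trades forward at +1.31112% vs spot over the period.
×(1/T) gives 1.75% p.a.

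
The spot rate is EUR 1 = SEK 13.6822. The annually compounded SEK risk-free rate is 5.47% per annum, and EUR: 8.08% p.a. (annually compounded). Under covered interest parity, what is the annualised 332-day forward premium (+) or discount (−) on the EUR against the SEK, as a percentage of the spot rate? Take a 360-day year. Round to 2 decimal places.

T = 332/360 years.
No-arbitrage forward: 13.6822 × 1.0503403 / 1.0742879 = 13.3772018 SEK/EUR.
Annualised premium = (F − S)/S × (1/T) = (13.3772018 − 13.6822)/13.6822 ÷ (332/360) = -2.42%.

-2.42%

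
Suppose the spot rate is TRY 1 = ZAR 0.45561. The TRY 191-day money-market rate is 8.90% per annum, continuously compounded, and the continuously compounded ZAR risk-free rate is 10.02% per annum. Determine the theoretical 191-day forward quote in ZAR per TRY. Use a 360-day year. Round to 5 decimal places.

T = 191/360 years.
ZAR accumulates by e^(0.1002×191/360) = 1.0546001.
TRY growth factor: e^(0.0890×191/360) = 1.048352.
So F = 0.45561 × 1.0546001 / 1.048352 = 0.4583254 (ZAR/TRY).

0.45833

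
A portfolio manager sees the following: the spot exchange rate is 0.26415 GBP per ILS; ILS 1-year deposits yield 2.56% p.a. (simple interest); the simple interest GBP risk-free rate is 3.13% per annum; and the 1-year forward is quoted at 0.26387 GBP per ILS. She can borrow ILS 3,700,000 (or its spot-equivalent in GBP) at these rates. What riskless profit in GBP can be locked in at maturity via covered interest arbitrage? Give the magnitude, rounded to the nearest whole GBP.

GBP 6,633

T = 1 year.
Keep in ILS, deliver into the forward: 3,700,000·1.025600·0.26387 = GBP 1,001,312.77.
Swap to GBP now, deposit: 3,700,000·0.26415·1.031300 = GBP 1,007,946.21.
The quoted forward undervalues ILS, so borrow ILS, convert to GBP at spot, deposit the GBP at 3.13%, and buy ILS forward at 0.26387 to cover the loan.
The gap between the two covered legs is GBP 6,633.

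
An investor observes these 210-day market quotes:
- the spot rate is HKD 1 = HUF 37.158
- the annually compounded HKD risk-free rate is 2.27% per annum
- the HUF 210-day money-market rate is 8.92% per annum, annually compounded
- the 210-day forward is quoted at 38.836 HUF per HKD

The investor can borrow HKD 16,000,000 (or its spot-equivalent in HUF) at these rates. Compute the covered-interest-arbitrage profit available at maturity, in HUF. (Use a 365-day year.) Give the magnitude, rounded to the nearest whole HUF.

T = 210/365 years.
Keep in HKD, deliver into the forward: 16,000,000·1.01299799463·38.836 = HUF 629,452,641.91.
Swap to HUF now, deposit: 16,000,000·37.158·1.05038762584 = HUF 624,484,854.42.
The quoted forward overvalues HKD, so borrow HUF, buy HKD at spot, deposit the HKD at 2.27%, and sell the proceeds forward at 38.836.
The gap between the two covered legs is HUF 4,967,787.

HUF 4,967,787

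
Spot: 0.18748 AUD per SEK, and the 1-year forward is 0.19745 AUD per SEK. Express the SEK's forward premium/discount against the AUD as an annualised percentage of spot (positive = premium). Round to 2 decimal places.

T = 1 year.
SEK trades forward at +5.31790% vs spot over the period.
Per annum: 0.0531790 / 1 = 0.053179 = 5.32%.

+5.32%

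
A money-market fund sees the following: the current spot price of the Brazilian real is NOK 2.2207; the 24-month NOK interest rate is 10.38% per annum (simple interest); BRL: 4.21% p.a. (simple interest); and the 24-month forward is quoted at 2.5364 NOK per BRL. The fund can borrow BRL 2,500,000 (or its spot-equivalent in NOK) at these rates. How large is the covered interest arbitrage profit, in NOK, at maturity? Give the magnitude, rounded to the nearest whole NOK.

NOK 170,619

T = 2 years.
Invest the BRL and cover forward: 2,500,000 × 1.084200 × 2.5364 = NOK 6,874,912.20.
Convert at spot and invest in NOK: 2,500,000 × 2.2207 × 1.207600 = NOK 6,704,293.30.
The quoted forward overvalues BRL, so borrow NOK, buy BRL at spot, deposit the BRL at 4.21%, and sell the proceeds forward at 2.5364.
The gap between the two covered legs is NOK 170,619.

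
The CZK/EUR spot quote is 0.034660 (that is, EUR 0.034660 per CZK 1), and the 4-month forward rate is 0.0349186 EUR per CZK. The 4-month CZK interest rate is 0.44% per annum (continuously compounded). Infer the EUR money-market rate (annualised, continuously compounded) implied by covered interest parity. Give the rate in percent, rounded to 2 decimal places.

T = 4/12 years.
F/S = 0.0349186/0.03466 = 1.0074611 = (growth of EUR) / (growth of CZK).
CZK growth factor: e^(0.0044×4/12) = 1.0014677.
So the EUR growth factor = 1.0089398.
Take logs: ln 1.0089398 / (4/12) = 0.026700, so 2.67%.

2.67%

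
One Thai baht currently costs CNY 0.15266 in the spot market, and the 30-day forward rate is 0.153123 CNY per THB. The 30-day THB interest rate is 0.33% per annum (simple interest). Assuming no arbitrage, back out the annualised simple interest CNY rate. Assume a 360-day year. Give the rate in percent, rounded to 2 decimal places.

3.97%

T = 30/360 years.
CIP gives F = S · g_CNY/g_THB, so g_CNY/g_THB = 0.153123/0.15266 = 1.0030329.
The THB side grows by 1 + 0.0033×30/360 = 1.000275.
So the CNY growth factor = 1.0033087.
r = (1.0033087 − 1)/(30/360) = 0.039704 → 3.97%.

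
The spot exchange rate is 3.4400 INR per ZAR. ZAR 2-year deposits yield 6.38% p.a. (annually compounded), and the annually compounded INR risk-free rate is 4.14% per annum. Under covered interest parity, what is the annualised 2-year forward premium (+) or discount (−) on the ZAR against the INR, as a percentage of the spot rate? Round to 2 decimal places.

T = 2 years.
CIP forward (INR per ZAR) = 3.44 × 1.084514/1.1316704 = 3.2966561.
Annualised premium = (F − S)/S × (1/T) = (3.2966561 − 3.44)/3.44 ÷ 2 = -2.08%.

-2.08%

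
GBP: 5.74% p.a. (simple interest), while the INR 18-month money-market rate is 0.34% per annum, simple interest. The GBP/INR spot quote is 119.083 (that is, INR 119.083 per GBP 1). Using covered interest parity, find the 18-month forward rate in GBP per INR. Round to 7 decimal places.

T = 18/12 years.
INR accumulates by 1 + 0.0034×18/12 = 1.005100.
GBP accumulates by 1 + 0.0574×18/12 = 1.086100.
CIP: F = S · (grow INR)/(grow GBP) = 119.083 × 1.005100/1.086100 = 110.2019 INR per GBP.
Quoted the other way: 1/110.2019 = 0.0090743 GBP per INR.

0.0090743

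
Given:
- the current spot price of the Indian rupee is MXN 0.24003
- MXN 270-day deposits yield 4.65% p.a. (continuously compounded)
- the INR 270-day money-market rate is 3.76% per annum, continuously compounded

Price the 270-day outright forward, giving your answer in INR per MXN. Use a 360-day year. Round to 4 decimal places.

4.1384

T = 270/360 years.
MXN accumulates by e^(0.0465×270/360) = 1.0354903.
Growth of 1 INR over T: e^(0.0376×270/360) = 1.0286014.
So F = 0.24003 × 1.0354903 / 1.0286014 = 0.2416376 (MXN/INR).
Invert for INR per MXN: 1 / 0.2416376 = 4.1384.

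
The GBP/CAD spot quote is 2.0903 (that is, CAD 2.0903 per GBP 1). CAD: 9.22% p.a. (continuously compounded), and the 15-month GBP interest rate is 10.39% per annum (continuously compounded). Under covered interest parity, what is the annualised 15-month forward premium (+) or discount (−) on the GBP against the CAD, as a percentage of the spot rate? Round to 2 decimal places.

-1.16%

T = 15/12 years.
No-arbitrage forward: 2.0903 × 1.1221539 / 1.138686 = 2.0599518 CAD/GBP.
Annualised premium = (F − S)/S × (1/T) = (2.0599518 − 2.0903)/2.0903 ÷ (15/12) = -1.16%.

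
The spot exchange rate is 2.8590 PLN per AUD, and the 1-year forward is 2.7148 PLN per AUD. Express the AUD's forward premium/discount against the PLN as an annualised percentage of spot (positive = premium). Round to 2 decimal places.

-5.04%

T = 1 year.
AUD trades forward at -5.04372% vs spot over the period.
Annualise by dividing by T: -0.0504372 / 1 = -0.050437 → -5.04%.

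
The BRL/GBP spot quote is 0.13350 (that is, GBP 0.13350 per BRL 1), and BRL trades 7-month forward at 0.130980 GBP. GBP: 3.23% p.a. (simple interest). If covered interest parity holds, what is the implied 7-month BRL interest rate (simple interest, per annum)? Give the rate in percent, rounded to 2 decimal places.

T = 7/12 years.
F/S = 0.13098/0.1335 = 0.9811236 = (growth of GBP) / (growth of BRL).
The GBP side grows by 1 + 0.0323×7/12 = 1.0188417.
So the BRL growth factor = 1.0384438.
r = (1.0384438 − 1)/(7/12) = 0.065904 → 6.59%.

6.59%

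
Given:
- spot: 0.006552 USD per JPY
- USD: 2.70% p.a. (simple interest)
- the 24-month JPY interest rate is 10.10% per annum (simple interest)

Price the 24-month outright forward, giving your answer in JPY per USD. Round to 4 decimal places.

T = 2 years.
Growth of 1 USD over T: 1 + 0.0270×2 = 1.054000.
Growth of 1 JPY over T: 1 + 0.1010×2 = 1.202000.
Forward (USD per JPY) = 0.006552 × 1.054000 / 1.202000 = 0.00574526456.
Invert for JPY per USD: 1 / 0.00574526456 = 174.0564.

174.0564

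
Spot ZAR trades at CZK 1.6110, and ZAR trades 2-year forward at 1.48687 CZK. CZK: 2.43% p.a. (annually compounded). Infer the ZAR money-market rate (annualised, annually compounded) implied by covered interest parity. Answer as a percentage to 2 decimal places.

T = 2 years.
F/S = 1.48687/1.611 = 0.9229485 = (growth of CZK) / (growth of ZAR).
CZK growth factor: (1 + 0.0243)^2 = 1.0491905.
Hence g_ZAR = 1.1367812.
Annualise: 1.1367812^(1/2) − 1 = 0.066199 = 6.62%.

6.62%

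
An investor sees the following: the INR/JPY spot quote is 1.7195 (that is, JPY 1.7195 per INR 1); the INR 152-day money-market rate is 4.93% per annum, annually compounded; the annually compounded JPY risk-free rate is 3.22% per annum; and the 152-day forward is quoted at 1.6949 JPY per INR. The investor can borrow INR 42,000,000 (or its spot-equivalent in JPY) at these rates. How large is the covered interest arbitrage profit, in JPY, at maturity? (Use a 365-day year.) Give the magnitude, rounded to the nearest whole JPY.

T = 152/365 years.
Route A — deposit INR, sell forward: 42,000,000 × 1.0202425342 × 1.6949 = JPY 72,626,780.99.
Route B — convert at spot, deposit JPY: 42,000,000 × 1.7195 × 1.0132854278 = JPY 73,178,460.31.
The quoted forward undervalues INR, so borrow INR, convert to JPY at spot, deposit the JPY at 3.22%, and buy INR forward at 1.6949 to cover the loan.
Arbitrage profit = |72,626,780.99 − 73,178,460.31| = JPY 551,679.

JPY 551,679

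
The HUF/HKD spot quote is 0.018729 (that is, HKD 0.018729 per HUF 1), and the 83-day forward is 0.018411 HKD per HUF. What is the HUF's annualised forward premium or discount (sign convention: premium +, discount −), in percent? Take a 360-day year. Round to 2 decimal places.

-7.36%

T = 83/360 years.
HUF trades forward at -1.69790% vs spot over the period.
Annualise by dividing by T: -0.0169790 / (83/360) = -0.073644 → -7.36%.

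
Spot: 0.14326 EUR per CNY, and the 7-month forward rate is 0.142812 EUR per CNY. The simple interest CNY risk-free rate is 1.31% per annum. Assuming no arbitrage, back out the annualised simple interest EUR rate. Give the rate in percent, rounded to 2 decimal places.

0.77%

T = 7/12 years.
F/S = 0.142812/0.14326 = 0.9968728 = (growth of EUR) / (growth of CNY).
The CNY side grows by 1 + 0.0131×7/12 = 1.0076417.
That pins the EUR growth at 1.0044906.
(1.0044906 − 1)/T = 0.007698, i.e. 0.77%.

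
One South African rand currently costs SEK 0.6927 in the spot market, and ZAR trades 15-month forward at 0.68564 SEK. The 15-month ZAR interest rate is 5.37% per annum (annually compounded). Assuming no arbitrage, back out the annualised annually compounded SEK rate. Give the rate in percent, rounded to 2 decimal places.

4.51%

T = 15/12 years.
By CIP, F/S equals the SEK-to-ZAR growth ratio: 0.68564/0.6927 = 0.9898080.
The ZAR side grows by (1 + 0.0537)^(15/12) = 1.0675697.
So the SEK growth factor = 1.056689.
Annualise: 1.056689^(12/15) − 1 = 0.045100 = 4.51%.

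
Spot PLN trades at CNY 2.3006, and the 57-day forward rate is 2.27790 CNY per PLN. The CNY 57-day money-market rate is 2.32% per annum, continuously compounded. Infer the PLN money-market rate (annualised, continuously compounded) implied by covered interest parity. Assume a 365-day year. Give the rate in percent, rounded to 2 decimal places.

8.67%

T = 57/365 years.
CIP gives F = S · g_CNY/g_PLN, so g_CNY/g_PLN = 2.2779/2.3006 = 0.9901330.
CNY growth factor: e^(0.0232×57/365) = 1.0036296.
So the PLN growth factor = 1.0136311.
Take logs: ln 1.0136311 / (57/365) = 0.086697, so 8.67%.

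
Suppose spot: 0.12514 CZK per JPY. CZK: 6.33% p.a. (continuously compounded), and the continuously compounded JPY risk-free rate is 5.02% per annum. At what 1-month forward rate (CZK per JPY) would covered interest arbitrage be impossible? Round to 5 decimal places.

T = 1/12 years.
CZK growth factor: e^(0.0633×1/12) = 1.0052889.
Growth of 1 JPY over T: e^(0.0502×1/12) = 1.0041921.
Forward (CZK per JPY) = 0.12514 × 1.0052889 / 1.0041921 = 0.1252767.

0.12528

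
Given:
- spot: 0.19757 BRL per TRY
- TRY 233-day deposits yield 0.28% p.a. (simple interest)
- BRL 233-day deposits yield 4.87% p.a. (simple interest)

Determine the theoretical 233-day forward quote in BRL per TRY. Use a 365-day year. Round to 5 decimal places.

T = 233/365 years.
Growth of 1 BRL over T: 1 + 0.0487×233/365 = 1.0310879.
TRY growth factor: 1 + 0.0028×233/365 = 1.0017874.
CIP: F = S · (grow BRL)/(grow TRY) = 0.19757 × 1.0310879/1.0017874 = 0.2033486 BRL per TRY.

0.20335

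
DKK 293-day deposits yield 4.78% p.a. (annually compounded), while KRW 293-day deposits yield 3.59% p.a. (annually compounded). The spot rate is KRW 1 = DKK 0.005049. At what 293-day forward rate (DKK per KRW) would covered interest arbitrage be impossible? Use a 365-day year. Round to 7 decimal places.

T = 293/365 years.
DKK growth factor: (1 + 0.0478)^(293/365) = 1.0381934.
Growth of 1 KRW over T: (1 + 0.0359)^(293/365) = 1.0287177.
CIP: F = S · (grow DKK)/(grow KRW) = 0.005049 × 1.0381934/1.0287177 = 0.005095507 DKK per KRW.

0.0050955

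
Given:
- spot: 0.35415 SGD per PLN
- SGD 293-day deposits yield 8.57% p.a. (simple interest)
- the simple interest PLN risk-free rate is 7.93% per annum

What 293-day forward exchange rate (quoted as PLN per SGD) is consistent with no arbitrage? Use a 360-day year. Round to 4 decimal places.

T = 293/360 years.
SGD accumulates by 1 + 0.0857×293/360 = 1.0697503.
PLN accumulates by 1 + 0.0793×293/360 = 1.0645414.
So F = 0.35415 × 1.0697503 / 1.0645414 = 0.3558829 (SGD/PLN).
Quoted the other way: 1/0.3558829 = 2.8099 PLN per SGD.

2.8099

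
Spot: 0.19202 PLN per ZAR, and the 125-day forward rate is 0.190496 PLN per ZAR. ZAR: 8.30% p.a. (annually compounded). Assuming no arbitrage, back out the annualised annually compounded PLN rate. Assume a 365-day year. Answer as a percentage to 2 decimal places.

T = 125/365 years.
F/S = 0.190496/0.19202 = 0.9920633 = (growth of PLN) / (growth of ZAR).
ZAR growth factor: (1 + 0.0830)^(125/365) = 1.0276827.
Hence g_PLN = 1.0195263.
Annualise: 1.0195263^(365/125) − 1 = 0.058092 = 5.81%.

5.81%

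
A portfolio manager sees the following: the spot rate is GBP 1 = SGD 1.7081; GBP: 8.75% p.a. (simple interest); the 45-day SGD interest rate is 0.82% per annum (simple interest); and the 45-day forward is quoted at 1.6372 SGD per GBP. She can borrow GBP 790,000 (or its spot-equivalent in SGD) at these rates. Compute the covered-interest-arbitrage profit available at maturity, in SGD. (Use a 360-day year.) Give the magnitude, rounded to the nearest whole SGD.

T = 45/360 years.
Route A — deposit GBP, sell forward: 790,000 × 1.0109375 × 1.6372 = SGD 1,307,534.43.
Route B — convert at spot, deposit SGD: 790,000 × 1.7081 × 1.001025 = SGD 1,350,782.13.
The quoted forward undervalues GBP, so borrow GBP, convert to SGD at spot, deposit the SGD at 0.82%, and buy GBP forward at 1.6372 to cover the loan.
Profit = 1,350,782.13 − 1,307,534.43 = SGD 43,248.

SGD 43,248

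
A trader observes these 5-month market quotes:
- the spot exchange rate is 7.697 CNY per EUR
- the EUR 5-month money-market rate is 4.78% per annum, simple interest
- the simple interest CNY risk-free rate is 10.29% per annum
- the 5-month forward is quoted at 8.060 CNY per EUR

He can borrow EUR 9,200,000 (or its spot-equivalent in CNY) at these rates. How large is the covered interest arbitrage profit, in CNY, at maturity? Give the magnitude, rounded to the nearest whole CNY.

T = 5/12 years.
Keep in EUR, deliver into the forward: 9,200,000·1.0199166667·8.060 = CNY 75,628,860.67.
Swap to CNY now, deposit: 9,200,000·7.697·1.042875 = CNY 73,848,481.65.
The quoted forward overvalues EUR, so borrow CNY, buy EUR at spot, deposit the EUR at 4.78%, and sell the proceeds forward at 8.060.
Profit = 75,628,860.67 − 73,848,481.65 = CNY 1,780,379.

CNY 1,780,379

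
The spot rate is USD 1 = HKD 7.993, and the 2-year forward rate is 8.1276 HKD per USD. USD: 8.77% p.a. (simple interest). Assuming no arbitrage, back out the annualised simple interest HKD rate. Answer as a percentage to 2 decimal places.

9.76%

T = 2 years.
F/S = 8.1276/7.993 = 1.0168397 = (growth of HKD) / (growth of USD).
The USD side grows by 1 + 0.0877×2 = 1.175400.
Hence g_HKD = 1.1951934.
(1.1951934 − 1)/T = 0.097597, i.e. 9.76%.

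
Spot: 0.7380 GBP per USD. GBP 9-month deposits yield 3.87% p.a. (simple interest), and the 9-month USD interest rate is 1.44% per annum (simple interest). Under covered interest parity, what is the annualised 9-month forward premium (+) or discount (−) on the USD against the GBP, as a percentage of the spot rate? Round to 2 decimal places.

+2.40%

T = 9/12 years.
CIP forward (GBP per USD) = 0.738 × 1.029025/1.010800 = 0.7513063.
Annualised premium = (F − S)/S × (1/T) = (0.7513063 − 0.738)/0.738 ÷ (9/12) = 2.40%.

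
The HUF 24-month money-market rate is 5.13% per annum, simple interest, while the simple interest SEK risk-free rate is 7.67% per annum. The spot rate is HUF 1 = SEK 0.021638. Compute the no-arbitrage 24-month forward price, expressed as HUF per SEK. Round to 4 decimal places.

T = 2 years.
SEK accumulates by 1 + 0.0767×2 = 1.153400.
HUF growth factor: 1 + 0.0513×2 = 1.102600.
Forward (SEK per HUF) = 0.021638 × 1.153400 / 1.102600 = 0.022634926.
Invert for HUF per SEK: 1 / 0.022634926 = 44.1795.

44.1795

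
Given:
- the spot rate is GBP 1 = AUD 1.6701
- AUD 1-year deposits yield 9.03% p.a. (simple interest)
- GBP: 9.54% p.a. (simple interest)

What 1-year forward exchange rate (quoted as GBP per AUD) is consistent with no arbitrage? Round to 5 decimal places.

T = 1 year.
AUD growth factor: 1 + 0.0903×1 = 1.090300.
Growth of 1 GBP over T: 1 + 0.0954×1 = 1.095400.
So F = 1.6701 × 1.090300 / 1.095400 = 1.662324 (AUD/GBP).
Quoted the other way: 1/1.662324 = 0.60157 GBP per AUD.

0.60157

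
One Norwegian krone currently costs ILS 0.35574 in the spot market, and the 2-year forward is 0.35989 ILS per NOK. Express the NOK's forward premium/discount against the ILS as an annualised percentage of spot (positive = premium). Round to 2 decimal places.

+0.58%

T = 2 years.
Period premium: (0.35989 − 0.35574)/0.35574 = 0.0116658.
×(1/T) gives 0.58% p.a.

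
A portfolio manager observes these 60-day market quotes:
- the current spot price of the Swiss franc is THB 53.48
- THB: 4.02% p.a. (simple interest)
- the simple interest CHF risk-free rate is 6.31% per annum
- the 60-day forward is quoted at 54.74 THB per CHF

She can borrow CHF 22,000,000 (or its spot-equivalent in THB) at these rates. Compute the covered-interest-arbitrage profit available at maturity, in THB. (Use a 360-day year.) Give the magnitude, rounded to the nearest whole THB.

T = 60/360 years.
Keep in CHF, deliver into the forward: 22,000,000·1.010516666667·54.74 = THB 1,216,945,011.33.
Swap to THB now, deposit: 22,000,000·53.48·1.006700 = THB 1,184,442,952.00.
The quoted forward overvalues CHF, so borrow THB, buy CHF at spot, deposit the CHF at 6.31%, and sell the proceeds forward at 54.74.
Arbitrage profit = |1,216,945,011.33 − 1,184,442,952.00| = THB 32,502,059.

THB 32,502,059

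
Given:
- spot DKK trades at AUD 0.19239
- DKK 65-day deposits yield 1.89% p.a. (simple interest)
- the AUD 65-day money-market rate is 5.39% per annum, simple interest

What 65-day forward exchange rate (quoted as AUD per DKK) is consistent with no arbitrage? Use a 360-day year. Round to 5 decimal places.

T = 65/360 years.
Growth of 1 AUD over T: 1 + 0.0539×65/360 = 1.0097319.
DKK growth factor: 1 + 0.0189×65/360 = 1.0034125.
Forward (AUD per DKK) = 0.19239 × 1.0097319 / 1.0034125 = 0.1936017.

0.19360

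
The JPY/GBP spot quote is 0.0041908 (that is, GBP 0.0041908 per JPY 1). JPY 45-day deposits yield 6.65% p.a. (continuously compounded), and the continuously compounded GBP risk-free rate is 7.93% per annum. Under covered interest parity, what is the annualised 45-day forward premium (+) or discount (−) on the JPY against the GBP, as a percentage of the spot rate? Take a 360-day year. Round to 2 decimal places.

T = 45/360 years.
No-arbitrage forward: 0.0041908 × 1.0099618 / 1.0083471 = 0.0041975109 GBP/JPY.
(F − S)/S ÷ T = (0.0041975109 − 0.0041908)/0.0041908/(45/360) = 0.012811 → 1.28%.

+1.28%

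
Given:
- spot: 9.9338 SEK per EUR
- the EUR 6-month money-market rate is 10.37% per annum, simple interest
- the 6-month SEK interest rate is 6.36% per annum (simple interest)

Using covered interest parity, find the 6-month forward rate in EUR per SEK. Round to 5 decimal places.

T = 6/12 years.
SEK growth factor: 1 + 0.0636×6/12 = 1.031800.
EUR growth factor: 1 + 0.1037×6/12 = 1.051850.
CIP: F = S · (grow SEK)/(grow EUR) = 9.9338 × 1.031800/1.051850 = 9.744445 SEK per EUR.
Invert for EUR per SEK: 1 / 9.744445 = 0.10262.

0.10262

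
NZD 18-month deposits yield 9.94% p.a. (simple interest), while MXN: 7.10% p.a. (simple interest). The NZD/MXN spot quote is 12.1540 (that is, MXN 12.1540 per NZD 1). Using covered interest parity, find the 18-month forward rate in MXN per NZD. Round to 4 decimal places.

T = 18/12 years.
MXN accumulates by 1 + 0.0710×18/12 = 1.106500.
Growth of 1 NZD over T: 1 + 0.0994×18/12 = 1.149100.
So F = 12.154 × 1.106500 / 1.149100 = 11.703421 (MXN/NZD).

11.7034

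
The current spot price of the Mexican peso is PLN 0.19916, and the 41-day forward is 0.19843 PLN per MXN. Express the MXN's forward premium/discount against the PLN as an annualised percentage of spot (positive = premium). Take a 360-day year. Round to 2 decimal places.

-3.22%

T = 41/360 years.
MXN trades forward at -0.36654% vs spot over the period.
Per annum: -0.0036654 / (41/360) = -0.032184 = -3.22%.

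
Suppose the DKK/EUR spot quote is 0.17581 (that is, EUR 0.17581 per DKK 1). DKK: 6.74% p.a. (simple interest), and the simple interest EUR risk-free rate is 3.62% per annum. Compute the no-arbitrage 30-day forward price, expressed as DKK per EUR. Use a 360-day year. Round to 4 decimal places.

T = 30/360 years.
Growth of 1 EUR over T: 1 + 0.0362×30/360 = 1.0030167.
DKK growth factor: 1 + 0.0674×30/360 = 1.0056167.
Forward (EUR per DKK) = 0.17581 × 1.0030167 / 1.0056167 = 0.1753554.
Quoted the other way: 1/0.1753554 = 5.7027 DKK per EUR.

5.7027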